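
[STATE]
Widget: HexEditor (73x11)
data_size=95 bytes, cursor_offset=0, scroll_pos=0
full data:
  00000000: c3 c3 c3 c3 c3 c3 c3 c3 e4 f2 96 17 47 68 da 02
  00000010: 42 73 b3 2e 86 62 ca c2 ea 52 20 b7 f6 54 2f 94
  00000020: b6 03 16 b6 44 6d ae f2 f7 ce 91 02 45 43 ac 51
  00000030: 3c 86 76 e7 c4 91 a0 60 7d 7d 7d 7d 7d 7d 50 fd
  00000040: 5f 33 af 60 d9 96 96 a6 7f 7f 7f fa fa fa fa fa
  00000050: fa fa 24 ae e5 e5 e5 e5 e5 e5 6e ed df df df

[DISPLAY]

00000000  C3 c3 c3 c3 c3 c3 c3 c3  e4 f2 96 17 47 68 da 02  |............
00000010  42 73 b3 2e 86 62 ca c2  ea 52 20 b7 f6 54 2f 94  |Bs...b...R .
00000020  b6 03 16 b6 44 6d ae f2  f7 ce 91 02 45 43 ac 51  |....Dm......
00000030  3c 86 76 e7 c4 91 a0 60  7d 7d 7d 7d 7d 7d 50 fd  |<.v....`}}}}
00000040  5f 33 af 60 d9 96 96 a6  7f 7f 7f fa fa fa fa fa  |_3.`........
00000050  fa fa 24 ae e5 e5 e5 e5  e5 e5 6e ed df df df     |..$.......n.
                                                                         
                                                                         
                                                                         
                                                                         
                                                                         


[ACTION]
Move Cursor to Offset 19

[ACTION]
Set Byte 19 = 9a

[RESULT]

00000000  c3 c3 c3 c3 c3 c3 c3 c3  e4 f2 96 17 47 68 da 02  |............
00000010  42 73 b3 9A 86 62 ca c2  ea 52 20 b7 f6 54 2f 94  |Bs...b...R .
00000020  b6 03 16 b6 44 6d ae f2  f7 ce 91 02 45 43 ac 51  |....Dm......
00000030  3c 86 76 e7 c4 91 a0 60  7d 7d 7d 7d 7d 7d 50 fd  |<.v....`}}}}
00000040  5f 33 af 60 d9 96 96 a6  7f 7f 7f fa fa fa fa fa  |_3.`........
00000050  fa fa 24 ae e5 e5 e5 e5  e5 e5 6e ed df df df     |..$.......n.
                                                                         
                                                                         
                                                                         
                                                                         
                                                                         


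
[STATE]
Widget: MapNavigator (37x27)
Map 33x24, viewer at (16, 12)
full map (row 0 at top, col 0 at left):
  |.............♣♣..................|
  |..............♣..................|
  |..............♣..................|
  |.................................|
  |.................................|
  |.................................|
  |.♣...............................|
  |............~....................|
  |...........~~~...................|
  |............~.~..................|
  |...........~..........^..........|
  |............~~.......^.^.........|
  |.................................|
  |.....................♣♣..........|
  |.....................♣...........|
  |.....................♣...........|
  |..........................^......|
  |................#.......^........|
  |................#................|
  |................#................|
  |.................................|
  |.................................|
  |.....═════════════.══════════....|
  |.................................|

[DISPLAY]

                                     
  .............♣♣..................  
  ..............♣..................  
  ..............♣..................  
  .................................  
  .................................  
  .................................  
  .♣...............................  
  ............~....................  
  ...........~~~...................  
  ............~.~..................  
  ...........~..........^..........  
  ............~~.......^.^.........  
  ................@................  
  .....................♣♣..........  
  .....................♣...........  
  .....................♣...........  
  ..........................^......  
  ................#.......^........  
  ................#................  
  ................#................  
  .................................  
  .................................  
  .....═════════════.══════════....  
  .................................  
                                     
                                     


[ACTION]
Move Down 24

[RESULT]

  ...........~..........^..........  
  ............~~.......^.^.........  
  .................................  
  .....................♣♣..........  
  .....................♣...........  
  .....................♣...........  
  ..........................^......  
  ................#.......^........  
  ................#................  
  ................#................  
  .................................  
  .................................  
  .....═════════════.══════════....  
  ................@................  
                                     
                                     
                                     
                                     
                                     
                                     
                                     
                                     
                                     
                                     
                                     
                                     
                                     


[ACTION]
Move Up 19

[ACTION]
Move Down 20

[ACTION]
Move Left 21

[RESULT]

                  ...........~.......
                  ............~~.....
                  ...................
                  ...................
                  ...................
                  ...................
                  ...................
                  ................#..
                  ................#..
                  ................#..
                  ...................
                  ...................
                  .....═════════════.
                  @..................
                                     
                                     
                                     
                                     
                                     
                                     
                                     
                                     
                                     
                                     
                                     
                                     
                                     


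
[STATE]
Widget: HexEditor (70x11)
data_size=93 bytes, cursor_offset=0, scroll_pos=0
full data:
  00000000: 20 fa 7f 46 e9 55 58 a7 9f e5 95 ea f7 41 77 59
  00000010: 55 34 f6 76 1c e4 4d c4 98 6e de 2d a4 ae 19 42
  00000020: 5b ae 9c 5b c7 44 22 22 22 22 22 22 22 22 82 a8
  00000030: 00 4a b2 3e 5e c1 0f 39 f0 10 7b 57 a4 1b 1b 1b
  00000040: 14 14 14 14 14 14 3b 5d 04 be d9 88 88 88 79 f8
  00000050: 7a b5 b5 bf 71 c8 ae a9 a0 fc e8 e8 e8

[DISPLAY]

00000000  20 fa 7f 46 e9 55 58 a7  9f e5 95 ea f7 41 77 59  | ..F.UX..
00000010  55 34 f6 76 1c e4 4d c4  98 6e de 2d a4 ae 19 42  |U4.v..M..
00000020  5b ae 9c 5b c7 44 22 22  22 22 22 22 22 22 82 a8  |[..[.D"""
00000030  00 4a b2 3e 5e c1 0f 39  f0 10 7b 57 a4 1b 1b 1b  |.J.>^..9.
00000040  14 14 14 14 14 14 3b 5d  04 be d9 88 88 88 79 f8  |......;].
00000050  7a b5 b5 bf 71 c8 ae a9  a0 fc e8 e8 e8           |z...q....
                                                                      
                                                                      
                                                                      
                                                                      
                                                                      


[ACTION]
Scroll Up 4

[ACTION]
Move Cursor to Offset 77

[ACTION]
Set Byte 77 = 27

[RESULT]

00000000  20 fa 7f 46 e9 55 58 a7  9f e5 95 ea f7 41 77 59  | ..F.UX..
00000010  55 34 f6 76 1c e4 4d c4  98 6e de 2d a4 ae 19 42  |U4.v..M..
00000020  5b ae 9c 5b c7 44 22 22  22 22 22 22 22 22 82 a8  |[..[.D"""
00000030  00 4a b2 3e 5e c1 0f 39  f0 10 7b 57 a4 1b 1b 1b  |.J.>^..9.
00000040  14 14 14 14 14 14 3b 5d  04 be d9 88 88 27 79 f8  |......;].
00000050  7a b5 b5 bf 71 c8 ae a9  a0 fc e8 e8 e8           |z...q....
                                                                      
                                                                      
                                                                      
                                                                      
                                                                      


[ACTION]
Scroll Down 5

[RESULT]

00000050  7a b5 b5 bf 71 c8 ae a9  a0 fc e8 e8 e8           |z...q....
                                                                      
                                                                      
                                                                      
                                                                      
                                                                      
                                                                      
                                                                      
                                                                      
                                                                      
                                                                      


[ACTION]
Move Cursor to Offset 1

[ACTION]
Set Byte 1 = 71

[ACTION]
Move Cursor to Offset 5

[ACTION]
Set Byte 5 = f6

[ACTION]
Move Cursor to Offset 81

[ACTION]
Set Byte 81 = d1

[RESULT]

00000050  7a D1 b5 bf 71 c8 ae a9  a0 fc e8 e8 e8           |z...q....
                                                                      
                                                                      
                                                                      
                                                                      
                                                                      
                                                                      
                                                                      
                                                                      
                                                                      
                                                                      


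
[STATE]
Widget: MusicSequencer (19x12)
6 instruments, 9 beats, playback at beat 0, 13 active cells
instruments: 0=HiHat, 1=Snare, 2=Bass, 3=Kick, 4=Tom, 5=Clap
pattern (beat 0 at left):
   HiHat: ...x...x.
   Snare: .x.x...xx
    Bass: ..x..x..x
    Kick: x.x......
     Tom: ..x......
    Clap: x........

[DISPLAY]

      ▼12345678    
 HiHat···█···█·    
 Snare·█·█···██    
  Bass··█··█··█    
  Kick█·█······    
   Tom··█······    
  Clap█········    
                   
                   
                   
                   
                   


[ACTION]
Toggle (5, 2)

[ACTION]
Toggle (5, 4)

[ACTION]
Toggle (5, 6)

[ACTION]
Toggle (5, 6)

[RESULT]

      ▼12345678    
 HiHat···█···█·    
 Snare·█·█···██    
  Bass··█··█··█    
  Kick█·█······    
   Tom··█······    
  Clap█·█·█····    
                   
                   
                   
                   
                   


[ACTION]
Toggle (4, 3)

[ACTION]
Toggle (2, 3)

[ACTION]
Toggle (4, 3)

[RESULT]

      ▼12345678    
 HiHat···█···█·    
 Snare·█·█···██    
  Bass··██·█··█    
  Kick█·█······    
   Tom··█······    
  Clap█·█·█····    
                   
                   
                   
                   
                   


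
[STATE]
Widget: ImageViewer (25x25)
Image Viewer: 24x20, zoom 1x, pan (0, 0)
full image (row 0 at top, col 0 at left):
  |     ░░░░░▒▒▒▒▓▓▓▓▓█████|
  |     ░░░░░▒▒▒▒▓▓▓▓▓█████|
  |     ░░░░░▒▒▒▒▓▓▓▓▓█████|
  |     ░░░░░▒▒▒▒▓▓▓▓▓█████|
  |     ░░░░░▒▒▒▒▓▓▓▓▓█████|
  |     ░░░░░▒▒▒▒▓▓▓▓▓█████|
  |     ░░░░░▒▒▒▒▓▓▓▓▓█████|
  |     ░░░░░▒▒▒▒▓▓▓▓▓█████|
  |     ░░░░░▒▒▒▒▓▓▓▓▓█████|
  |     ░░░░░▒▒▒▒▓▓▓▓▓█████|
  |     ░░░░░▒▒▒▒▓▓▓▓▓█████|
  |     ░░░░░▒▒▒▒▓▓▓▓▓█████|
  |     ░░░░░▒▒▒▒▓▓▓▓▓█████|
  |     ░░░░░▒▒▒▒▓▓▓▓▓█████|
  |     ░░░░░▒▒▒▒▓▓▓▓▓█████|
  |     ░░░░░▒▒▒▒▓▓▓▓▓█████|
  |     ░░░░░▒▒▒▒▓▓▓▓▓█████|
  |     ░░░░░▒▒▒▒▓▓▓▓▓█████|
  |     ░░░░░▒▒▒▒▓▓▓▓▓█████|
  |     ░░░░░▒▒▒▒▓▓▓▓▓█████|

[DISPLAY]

     ░░░░░▒▒▒▒▓▓▓▓▓█████ 
     ░░░░░▒▒▒▒▓▓▓▓▓█████ 
     ░░░░░▒▒▒▒▓▓▓▓▓█████ 
     ░░░░░▒▒▒▒▓▓▓▓▓█████ 
     ░░░░░▒▒▒▒▓▓▓▓▓█████ 
     ░░░░░▒▒▒▒▓▓▓▓▓█████ 
     ░░░░░▒▒▒▒▓▓▓▓▓█████ 
     ░░░░░▒▒▒▒▓▓▓▓▓█████ 
     ░░░░░▒▒▒▒▓▓▓▓▓█████ 
     ░░░░░▒▒▒▒▓▓▓▓▓█████ 
     ░░░░░▒▒▒▒▓▓▓▓▓█████ 
     ░░░░░▒▒▒▒▓▓▓▓▓█████ 
     ░░░░░▒▒▒▒▓▓▓▓▓█████ 
     ░░░░░▒▒▒▒▓▓▓▓▓█████ 
     ░░░░░▒▒▒▒▓▓▓▓▓█████ 
     ░░░░░▒▒▒▒▓▓▓▓▓█████ 
     ░░░░░▒▒▒▒▓▓▓▓▓█████ 
     ░░░░░▒▒▒▒▓▓▓▓▓█████ 
     ░░░░░▒▒▒▒▓▓▓▓▓█████ 
     ░░░░░▒▒▒▒▓▓▓▓▓█████ 
                         
                         
                         
                         
                         


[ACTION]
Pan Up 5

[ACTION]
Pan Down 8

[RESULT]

     ░░░░░▒▒▒▒▓▓▓▓▓█████ 
     ░░░░░▒▒▒▒▓▓▓▓▓█████ 
     ░░░░░▒▒▒▒▓▓▓▓▓█████ 
     ░░░░░▒▒▒▒▓▓▓▓▓█████ 
     ░░░░░▒▒▒▒▓▓▓▓▓█████ 
     ░░░░░▒▒▒▒▓▓▓▓▓█████ 
     ░░░░░▒▒▒▒▓▓▓▓▓█████ 
     ░░░░░▒▒▒▒▓▓▓▓▓█████ 
     ░░░░░▒▒▒▒▓▓▓▓▓█████ 
     ░░░░░▒▒▒▒▓▓▓▓▓█████ 
     ░░░░░▒▒▒▒▓▓▓▓▓█████ 
     ░░░░░▒▒▒▒▓▓▓▓▓█████ 
                         
                         
                         
                         
                         
                         
                         
                         
                         
                         
                         
                         
                         


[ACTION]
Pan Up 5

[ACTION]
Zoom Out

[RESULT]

     ░░░░░▒▒▒▒▓▓▓▓▓█████ 
     ░░░░░▒▒▒▒▓▓▓▓▓█████ 
     ░░░░░▒▒▒▒▓▓▓▓▓█████ 
     ░░░░░▒▒▒▒▓▓▓▓▓█████ 
     ░░░░░▒▒▒▒▓▓▓▓▓█████ 
     ░░░░░▒▒▒▒▓▓▓▓▓█████ 
     ░░░░░▒▒▒▒▓▓▓▓▓█████ 
     ░░░░░▒▒▒▒▓▓▓▓▓█████ 
     ░░░░░▒▒▒▒▓▓▓▓▓█████ 
     ░░░░░▒▒▒▒▓▓▓▓▓█████ 
     ░░░░░▒▒▒▒▓▓▓▓▓█████ 
     ░░░░░▒▒▒▒▓▓▓▓▓█████ 
     ░░░░░▒▒▒▒▓▓▓▓▓█████ 
     ░░░░░▒▒▒▒▓▓▓▓▓█████ 
     ░░░░░▒▒▒▒▓▓▓▓▓█████ 
     ░░░░░▒▒▒▒▓▓▓▓▓█████ 
     ░░░░░▒▒▒▒▓▓▓▓▓█████ 
                         
                         
                         
                         
                         
                         
                         
                         


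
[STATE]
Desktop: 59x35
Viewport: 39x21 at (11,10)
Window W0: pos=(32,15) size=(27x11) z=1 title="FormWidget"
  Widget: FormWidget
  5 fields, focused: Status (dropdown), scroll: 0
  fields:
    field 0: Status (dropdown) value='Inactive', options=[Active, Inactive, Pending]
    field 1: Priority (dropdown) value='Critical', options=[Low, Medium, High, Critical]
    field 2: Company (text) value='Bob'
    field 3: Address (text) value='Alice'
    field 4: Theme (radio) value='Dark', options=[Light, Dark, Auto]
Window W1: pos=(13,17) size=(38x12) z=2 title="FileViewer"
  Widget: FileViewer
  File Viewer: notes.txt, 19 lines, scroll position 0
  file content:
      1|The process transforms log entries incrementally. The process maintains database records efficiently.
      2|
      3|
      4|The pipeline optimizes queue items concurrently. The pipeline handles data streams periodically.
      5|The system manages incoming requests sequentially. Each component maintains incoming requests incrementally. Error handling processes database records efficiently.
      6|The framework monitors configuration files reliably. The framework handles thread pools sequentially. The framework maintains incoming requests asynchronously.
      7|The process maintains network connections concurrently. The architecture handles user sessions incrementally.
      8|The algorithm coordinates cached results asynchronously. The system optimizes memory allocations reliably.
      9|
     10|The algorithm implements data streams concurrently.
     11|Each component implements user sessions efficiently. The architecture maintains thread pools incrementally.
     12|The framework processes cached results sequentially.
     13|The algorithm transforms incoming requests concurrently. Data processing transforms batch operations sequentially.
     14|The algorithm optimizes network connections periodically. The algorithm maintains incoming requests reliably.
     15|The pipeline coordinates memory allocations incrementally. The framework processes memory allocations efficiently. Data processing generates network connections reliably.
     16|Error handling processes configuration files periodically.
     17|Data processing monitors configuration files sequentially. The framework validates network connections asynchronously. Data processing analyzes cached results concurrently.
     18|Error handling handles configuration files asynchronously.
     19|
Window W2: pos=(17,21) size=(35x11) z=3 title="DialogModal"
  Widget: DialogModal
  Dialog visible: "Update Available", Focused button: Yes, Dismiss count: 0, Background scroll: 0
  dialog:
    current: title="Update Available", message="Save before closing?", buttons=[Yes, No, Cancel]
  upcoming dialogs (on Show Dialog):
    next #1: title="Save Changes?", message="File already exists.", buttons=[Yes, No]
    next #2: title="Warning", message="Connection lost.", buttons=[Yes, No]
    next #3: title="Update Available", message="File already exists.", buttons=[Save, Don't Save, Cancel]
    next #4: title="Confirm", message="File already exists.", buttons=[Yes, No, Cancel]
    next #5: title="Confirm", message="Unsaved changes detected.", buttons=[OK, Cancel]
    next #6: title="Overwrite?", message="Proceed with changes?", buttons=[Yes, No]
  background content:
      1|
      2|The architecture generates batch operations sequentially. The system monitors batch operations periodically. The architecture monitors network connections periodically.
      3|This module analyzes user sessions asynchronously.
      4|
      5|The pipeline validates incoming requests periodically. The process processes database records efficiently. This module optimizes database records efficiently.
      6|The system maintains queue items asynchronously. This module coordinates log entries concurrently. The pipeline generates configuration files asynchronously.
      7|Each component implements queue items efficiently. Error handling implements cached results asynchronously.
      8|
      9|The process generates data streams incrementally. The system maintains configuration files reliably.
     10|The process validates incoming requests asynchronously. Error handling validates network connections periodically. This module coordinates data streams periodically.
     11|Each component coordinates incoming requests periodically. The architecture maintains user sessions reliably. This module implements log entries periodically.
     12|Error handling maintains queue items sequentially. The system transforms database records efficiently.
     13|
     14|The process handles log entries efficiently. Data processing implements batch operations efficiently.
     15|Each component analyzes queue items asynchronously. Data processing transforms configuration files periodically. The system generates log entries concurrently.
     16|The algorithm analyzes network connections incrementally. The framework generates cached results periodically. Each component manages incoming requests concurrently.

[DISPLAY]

                                       
                                       
                                       
                                       
                                       
                     ┏━━━━━━━━━━━━━━━━━
                     ┃ FormWidget      
  ┏━━━━━━━━━━━━━━━━━━━━━━━━━━━━━━━━━━━━
  ┃ FileViewer                         
  ┠────────────────────────────────────
  ┃The process transforms log entries ▲
  ┃   ┏━━━━━━━━━━━━━━━━━━━━━━━━━━━━━━━━
  ┃   ┃ DialogModal                    
  ┃The┠────────────────────────────────
  ┃The┃                                
  ┃The┃The ┌──────────────────────┐atch
  ┃The┃This│   Update Available   │ssio
  ┃The┃    │ Save before closing? │    
  ┗━━━┃The │ [Yes]  No   Cancel   │ing 
      ┃The └──────────────────────┘tems
      ┃Each component implements queue 


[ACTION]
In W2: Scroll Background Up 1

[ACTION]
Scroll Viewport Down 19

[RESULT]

                                       
                     ┏━━━━━━━━━━━━━━━━━
                     ┃ FormWidget      
  ┏━━━━━━━━━━━━━━━━━━━━━━━━━━━━━━━━━━━━
  ┃ FileViewer                         
  ┠────────────────────────────────────
  ┃The process transforms log entries ▲
  ┃   ┏━━━━━━━━━━━━━━━━━━━━━━━━━━━━━━━━
  ┃   ┃ DialogModal                    
  ┃The┠────────────────────────────────
  ┃The┃                                
  ┃The┃The ┌──────────────────────┐atch
  ┃The┃This│   Update Available   │ssio
  ┃The┃    │ Save before closing? │    
  ┗━━━┃The │ [Yes]  No   Cancel   │ing 
      ┃The └──────────────────────┘tems
      ┃Each component implements queue 
      ┗━━━━━━━━━━━━━━━━━━━━━━━━━━━━━━━━
                                       
                                       
                                       


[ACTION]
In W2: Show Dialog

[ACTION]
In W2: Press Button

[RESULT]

                                       
                     ┏━━━━━━━━━━━━━━━━━
                     ┃ FormWidget      
  ┏━━━━━━━━━━━━━━━━━━━━━━━━━━━━━━━━━━━━
  ┃ FileViewer                         
  ┠────────────────────────────────────
  ┃The process transforms log entries ▲
  ┃   ┏━━━━━━━━━━━━━━━━━━━━━━━━━━━━━━━━
  ┃   ┃ DialogModal                    
  ┃The┠────────────────────────────────
  ┃The┃                                
  ┃The┃The architecture generates batch
  ┃The┃This module analyzes user sessio
  ┃The┃                                
  ┗━━━┃The pipeline validates incoming 
      ┃The system maintains queue items
      ┃Each component implements queue 
      ┗━━━━━━━━━━━━━━━━━━━━━━━━━━━━━━━━
                                       
                                       
                                       


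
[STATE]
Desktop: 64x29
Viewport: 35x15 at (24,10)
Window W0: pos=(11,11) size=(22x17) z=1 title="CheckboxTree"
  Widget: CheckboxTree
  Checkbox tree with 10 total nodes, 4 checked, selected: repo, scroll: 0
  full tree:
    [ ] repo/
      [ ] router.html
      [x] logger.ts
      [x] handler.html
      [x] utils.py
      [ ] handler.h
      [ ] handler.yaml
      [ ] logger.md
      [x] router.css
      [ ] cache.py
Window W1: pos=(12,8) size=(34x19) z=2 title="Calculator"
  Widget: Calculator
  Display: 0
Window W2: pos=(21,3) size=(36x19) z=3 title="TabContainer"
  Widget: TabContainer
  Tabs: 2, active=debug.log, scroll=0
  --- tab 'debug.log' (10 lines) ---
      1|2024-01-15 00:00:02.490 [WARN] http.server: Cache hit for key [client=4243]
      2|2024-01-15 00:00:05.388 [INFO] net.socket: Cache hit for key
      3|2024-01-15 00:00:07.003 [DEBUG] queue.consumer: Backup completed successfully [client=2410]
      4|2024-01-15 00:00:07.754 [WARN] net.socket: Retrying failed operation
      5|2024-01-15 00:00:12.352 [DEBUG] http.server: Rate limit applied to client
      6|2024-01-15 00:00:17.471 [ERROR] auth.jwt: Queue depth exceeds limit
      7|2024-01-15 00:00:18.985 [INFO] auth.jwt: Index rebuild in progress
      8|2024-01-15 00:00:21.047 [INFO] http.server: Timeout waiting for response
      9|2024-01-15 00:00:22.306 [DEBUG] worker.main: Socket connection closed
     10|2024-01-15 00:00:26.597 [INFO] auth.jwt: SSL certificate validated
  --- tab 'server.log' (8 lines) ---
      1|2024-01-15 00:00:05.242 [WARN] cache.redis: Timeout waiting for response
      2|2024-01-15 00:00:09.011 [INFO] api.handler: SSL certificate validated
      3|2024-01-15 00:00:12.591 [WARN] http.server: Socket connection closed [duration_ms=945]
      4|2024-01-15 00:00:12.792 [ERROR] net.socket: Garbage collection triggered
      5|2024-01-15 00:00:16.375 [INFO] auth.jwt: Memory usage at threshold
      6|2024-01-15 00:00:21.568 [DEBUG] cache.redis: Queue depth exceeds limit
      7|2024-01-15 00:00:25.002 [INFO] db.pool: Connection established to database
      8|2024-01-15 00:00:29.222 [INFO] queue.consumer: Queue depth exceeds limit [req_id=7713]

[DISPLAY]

24-01-15 00:00:07.003 [DEBUG] qu┃  
24-01-15 00:00:07.754 [WARN] net┃  
24-01-15 00:00:12.352 [DEBUG] ht┃  
24-01-15 00:00:17.471 [ERROR] au┃  
24-01-15 00:00:18.985 [INFO] aut┃  
24-01-15 00:00:21.047 [INFO] htt┃  
24-01-15 00:00:22.306 [DEBUG] wo┃  
24-01-15 00:00:26.597 [INFO] aut┃  
                                ┃  
                                ┃  
                                ┃  
━━━━━━━━━━━━━━━━━━━━━━━━━━━━━━━━┛  
─┴───┘               ┃             
                     ┃             
                     ┃             


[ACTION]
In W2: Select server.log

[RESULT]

24-01-15 00:00:12.591 [WARN] htt┃  
24-01-15 00:00:12.792 [ERROR] ne┃  
24-01-15 00:00:16.375 [INFO] aut┃  
24-01-15 00:00:21.568 [DEBUG] ca┃  
24-01-15 00:00:25.002 [INFO] db.┃  
24-01-15 00:00:29.222 [INFO] que┃  
                                ┃  
                                ┃  
                                ┃  
                                ┃  
                                ┃  
━━━━━━━━━━━━━━━━━━━━━━━━━━━━━━━━┛  
─┴───┘               ┃             
                     ┃             
                     ┃             


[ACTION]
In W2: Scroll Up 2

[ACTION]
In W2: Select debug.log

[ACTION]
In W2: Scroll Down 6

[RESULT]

24-01-15 00:00:22.306 [DEBUG] wo┃  
24-01-15 00:00:26.597 [INFO] aut┃  
                                ┃  
                                ┃  
                                ┃  
                                ┃  
                                ┃  
                                ┃  
                                ┃  
                                ┃  
                                ┃  
━━━━━━━━━━━━━━━━━━━━━━━━━━━━━━━━┛  
─┴───┘               ┃             
                     ┃             
                     ┃             


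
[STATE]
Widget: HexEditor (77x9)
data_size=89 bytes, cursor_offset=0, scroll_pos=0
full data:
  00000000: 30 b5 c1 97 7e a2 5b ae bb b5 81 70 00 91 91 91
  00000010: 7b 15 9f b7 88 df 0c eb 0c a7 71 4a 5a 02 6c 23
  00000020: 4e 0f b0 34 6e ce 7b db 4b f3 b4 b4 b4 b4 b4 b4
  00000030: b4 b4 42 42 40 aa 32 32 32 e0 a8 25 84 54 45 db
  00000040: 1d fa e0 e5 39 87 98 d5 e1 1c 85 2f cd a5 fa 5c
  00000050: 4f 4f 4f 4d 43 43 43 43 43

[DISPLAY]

00000000  30 b5 c1 97 7e a2 5b ae  bb b5 81 70 00 91 91 91  |0...~.[....p....
00000010  7b 15 9f b7 88 df 0c eb  0c a7 71 4a 5a 02 6c 23  |{.........qJZ.l#
00000020  4e 0f b0 34 6e ce 7b db  4b f3 b4 b4 b4 b4 b4 b4  |N..4n.{.K.......
00000030  b4 b4 42 42 40 aa 32 32  32 e0 a8 25 84 54 45 db  |..BB@.222..%.TE.
00000040  1d fa e0 e5 39 87 98 d5  e1 1c 85 2f cd a5 fa 5c  |....9....../...\
00000050  4f 4f 4f 4d 43 43 43 43  43                       |OOOMCCCCC       
                                                                             
                                                                             
                                                                             


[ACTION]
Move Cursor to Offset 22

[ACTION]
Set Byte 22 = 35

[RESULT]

00000000  30 b5 c1 97 7e a2 5b ae  bb b5 81 70 00 91 91 91  |0...~.[....p....
00000010  7b 15 9f b7 88 df 35 eb  0c a7 71 4a 5a 02 6c 23  |{.....5...qJZ.l#
00000020  4e 0f b0 34 6e ce 7b db  4b f3 b4 b4 b4 b4 b4 b4  |N..4n.{.K.......
00000030  b4 b4 42 42 40 aa 32 32  32 e0 a8 25 84 54 45 db  |..BB@.222..%.TE.
00000040  1d fa e0 e5 39 87 98 d5  e1 1c 85 2f cd a5 fa 5c  |....9....../...\
00000050  4f 4f 4f 4d 43 43 43 43  43                       |OOOMCCCCC       
                                                                             
                                                                             
                                                                             


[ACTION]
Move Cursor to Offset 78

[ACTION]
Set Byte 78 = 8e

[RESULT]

00000000  30 b5 c1 97 7e a2 5b ae  bb b5 81 70 00 91 91 91  |0...~.[....p....
00000010  7b 15 9f b7 88 df 35 eb  0c a7 71 4a 5a 02 6c 23  |{.....5...qJZ.l#
00000020  4e 0f b0 34 6e ce 7b db  4b f3 b4 b4 b4 b4 b4 b4  |N..4n.{.K.......
00000030  b4 b4 42 42 40 aa 32 32  32 e0 a8 25 84 54 45 db  |..BB@.222..%.TE.
00000040  1d fa e0 e5 39 87 98 d5  e1 1c 85 2f cd a5 8E 5c  |....9....../...\
00000050  4f 4f 4f 4d 43 43 43 43  43                       |OOOMCCCCC       
                                                                             
                                                                             
                                                                             


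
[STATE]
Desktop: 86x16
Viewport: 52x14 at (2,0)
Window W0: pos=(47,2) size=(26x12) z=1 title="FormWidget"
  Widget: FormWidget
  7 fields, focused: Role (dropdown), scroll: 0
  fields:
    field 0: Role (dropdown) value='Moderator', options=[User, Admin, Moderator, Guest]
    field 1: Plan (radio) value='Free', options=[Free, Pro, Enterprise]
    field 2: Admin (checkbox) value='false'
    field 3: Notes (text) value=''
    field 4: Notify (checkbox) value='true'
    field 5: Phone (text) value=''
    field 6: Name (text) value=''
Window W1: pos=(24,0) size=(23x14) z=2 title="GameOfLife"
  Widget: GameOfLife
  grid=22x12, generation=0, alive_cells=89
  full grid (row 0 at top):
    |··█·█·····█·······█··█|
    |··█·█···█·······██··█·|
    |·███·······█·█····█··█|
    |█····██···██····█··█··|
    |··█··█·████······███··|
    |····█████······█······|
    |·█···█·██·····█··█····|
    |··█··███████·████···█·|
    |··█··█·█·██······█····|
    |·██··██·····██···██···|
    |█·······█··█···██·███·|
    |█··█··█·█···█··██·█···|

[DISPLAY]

                      ┏━━━━━━━━━━━━━━━━━━━━━┓       
                      ┃ GameOfLife          ┃       
                      ┠─────────────────────┨┏━━━━━━
                      ┃Gen: 0               ┃┃ FormW
                      ┃··█·█···█·······██··█┃┠──────
                      ┃·███·······█·█····█··┃┃> Role
                      ┃█····██···██····█··█·┃┃  Plan
                      ┃··█··█·████······███·┃┃  Admi
                      ┃····█████······█·····┃┃  Note
                      ┃·█···█·██·····█··█···┃┃  Noti
                      ┃··█··███████·████···█┃┃  Phon
                      ┃··█··█·█·██······█···┃┃  Name
                      ┃·██··██·····██···██··┃┃      
                      ┗━━━━━━━━━━━━━━━━━━━━━┛┗━━━━━━


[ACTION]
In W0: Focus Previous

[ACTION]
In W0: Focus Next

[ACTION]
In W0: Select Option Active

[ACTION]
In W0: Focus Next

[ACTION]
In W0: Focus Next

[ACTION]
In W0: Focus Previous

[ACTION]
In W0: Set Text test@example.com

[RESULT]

                      ┏━━━━━━━━━━━━━━━━━━━━━┓       
                      ┃ GameOfLife          ┃       
                      ┠─────────────────────┨┏━━━━━━
                      ┃Gen: 0               ┃┃ FormW
                      ┃··█·█···█·······██··█┃┠──────
                      ┃·███·······█·█····█··┃┃  Role
                      ┃█····██···██····█··█·┃┃> Plan
                      ┃··█··█·████······███·┃┃  Admi
                      ┃····█████······█·····┃┃  Note
                      ┃·█···█·██·····█··█···┃┃  Noti
                      ┃··█··███████·████···█┃┃  Phon
                      ┃··█··█·█·██······█···┃┃  Name
                      ┃·██··██·····██···██··┃┃      
                      ┗━━━━━━━━━━━━━━━━━━━━━┛┗━━━━━━


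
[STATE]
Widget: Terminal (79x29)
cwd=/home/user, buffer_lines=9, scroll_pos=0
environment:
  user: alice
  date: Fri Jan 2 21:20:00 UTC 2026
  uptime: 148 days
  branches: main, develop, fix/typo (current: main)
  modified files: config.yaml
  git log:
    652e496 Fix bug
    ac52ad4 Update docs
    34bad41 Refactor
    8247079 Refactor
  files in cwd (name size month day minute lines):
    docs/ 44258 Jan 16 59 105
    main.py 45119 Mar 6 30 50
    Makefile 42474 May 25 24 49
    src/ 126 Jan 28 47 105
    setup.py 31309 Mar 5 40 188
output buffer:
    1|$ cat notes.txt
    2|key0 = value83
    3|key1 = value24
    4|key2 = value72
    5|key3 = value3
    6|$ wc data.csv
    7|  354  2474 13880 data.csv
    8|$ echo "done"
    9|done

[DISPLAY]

$ cat notes.txt                                                                
key0 = value83                                                                 
key1 = value24                                                                 
key2 = value72                                                                 
key3 = value3                                                                  
$ wc data.csv                                                                  
  354  2474 13880 data.csv                                                     
$ echo "done"                                                                  
done                                                                           
$ █                                                                            
                                                                               
                                                                               
                                                                               
                                                                               
                                                                               
                                                                               
                                                                               
                                                                               
                                                                               
                                                                               
                                                                               
                                                                               
                                                                               
                                                                               
                                                                               
                                                                               
                                                                               
                                                                               
                                                                               


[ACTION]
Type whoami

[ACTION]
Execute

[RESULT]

$ cat notes.txt                                                                
key0 = value83                                                                 
key1 = value24                                                                 
key2 = value72                                                                 
key3 = value3                                                                  
$ wc data.csv                                                                  
  354  2474 13880 data.csv                                                     
$ echo "done"                                                                  
done                                                                           
$ whoami                                                                       
alice                                                                          
$ █                                                                            
                                                                               
                                                                               
                                                                               
                                                                               
                                                                               
                                                                               
                                                                               
                                                                               
                                                                               
                                                                               
                                                                               
                                                                               
                                                                               
                                                                               
                                                                               
                                                                               
                                                                               
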